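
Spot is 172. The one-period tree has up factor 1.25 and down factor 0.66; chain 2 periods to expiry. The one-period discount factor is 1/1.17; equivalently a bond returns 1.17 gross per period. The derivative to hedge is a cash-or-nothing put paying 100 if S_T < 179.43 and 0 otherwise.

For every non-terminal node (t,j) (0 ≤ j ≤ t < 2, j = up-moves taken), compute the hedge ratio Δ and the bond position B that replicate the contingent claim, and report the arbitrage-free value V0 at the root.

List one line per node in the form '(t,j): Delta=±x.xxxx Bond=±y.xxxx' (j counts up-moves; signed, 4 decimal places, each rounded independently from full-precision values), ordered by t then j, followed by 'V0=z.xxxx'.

(0,0): Delta=-0.7280 Bond=143.6894
(1,0): Delta=0.0000 Bond=85.4701
(1,1): Delta=-0.7883 Bond=181.0807
V0=18.4674

The replicating-portfolio and risk-neutral prices coincide; use p* = (1.17−0.66)/(1.25−0.66) = 0.8644 for the latter.
Terminal values V(2,·): V(2,0)=100.0000, V(2,1)=100.0000, V(2,2)=0.0000
  t=1,j=0: stock 113.5200 → up 141.9000 (V=100.0000), down 74.9232 (V=100.0000). Price 85.4701; hedge Δ=0.0000, bond B=85.4701.
  t=1,j=1: stock 215.0000 → up 268.7500 (V=0.0000), down 141.9000 (V=100.0000). Price 11.5892; hedge Δ=-0.7883, bond B=181.0807.
  t=0,j=0: stock 172.0000 → up 215.0000 (V=11.5892), down 113.5200 (V=85.4701). Price 18.4674; hedge Δ=-0.7280, bond B=143.6894.
Self-financing check: at every node Δ·S+B equals the discounted successor values.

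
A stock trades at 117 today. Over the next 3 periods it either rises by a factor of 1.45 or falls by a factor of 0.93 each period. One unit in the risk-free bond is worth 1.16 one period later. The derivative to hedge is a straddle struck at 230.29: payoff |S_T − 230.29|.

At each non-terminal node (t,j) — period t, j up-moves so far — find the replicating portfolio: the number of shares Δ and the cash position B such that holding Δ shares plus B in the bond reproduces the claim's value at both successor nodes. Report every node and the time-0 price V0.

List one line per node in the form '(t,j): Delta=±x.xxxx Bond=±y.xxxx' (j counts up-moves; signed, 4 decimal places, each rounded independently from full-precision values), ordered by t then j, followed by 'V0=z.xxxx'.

Under the risk-neutral measure, an up-move has probability p* = (R−d)/(u−d) = 0.4423 and values discount at R = 1.16.
At expiry t=3: V(3,0)=136.1802, V(3,1)=83.5597, V(3,2)=1.5170, V(3,3)=126.3991
(2,0): S=101.1933. Δ = (V_up−V_dn)/(S_up−S_dn) = (83.5597−136.1802)/(146.7303−94.1098) = -1.0000. V = [p*·83.5597 + (1−p*)·136.1802]/1.16 = 97.3326. B = V − Δ·S = 198.5259.
(2,1): S=157.7745. Δ = (V_up−V_dn)/(S_up−S_dn) = (1.5170−83.5597)/(228.7730−146.7303) = -1.0000. V = [p*·1.5170 + (1−p*)·83.5597]/1.16 = 40.7514. B = V − Δ·S = 198.5259.
(2,2): S=245.9925. Δ = (V_up−V_dn)/(S_up−S_dn) = (126.3991−1.5170)/(356.6891−228.7730) = 0.9763. V = [p*·126.3991 + (1−p*)·1.5170]/1.16 = 48.9253. B = V − Δ·S = -191.2327.
(1,0): S=108.8100. Δ = (V_up−V_dn)/(S_up−S_dn) = (40.7514−97.3326)/(157.7745−101.1933) = -1.0000. V = [p*·40.7514 + (1−p*)·97.3326]/1.16 = 62.3330. B = V − Δ·S = 171.1430.
(1,1): S=169.6500. Δ = (V_up−V_dn)/(S_up−S_dn) = (48.9253−40.7514)/(245.9925−157.7745) = 0.0927. V = [p*·48.9253 + (1−p*)·40.7514]/1.16 = 38.2472. B = V − Δ·S = 22.5281.
(0,0): S=117.0000. Δ = (V_up−V_dn)/(S_up−S_dn) = (38.2472−62.3330)/(169.6500−108.8100) = -0.3959. V = [p*·38.2472 + (1−p*)·62.3330]/1.16 = 44.5514. B = V − Δ·S = 90.8703.
Root portfolio cost Δ·117+B reproduces V0=44.5514.

(0,0): Delta=-0.3959 Bond=90.8703
(1,0): Delta=-1.0000 Bond=171.1430
(1,1): Delta=0.0927 Bond=22.5281
(2,0): Delta=-1.0000 Bond=198.5259
(2,1): Delta=-1.0000 Bond=198.5259
(2,2): Delta=0.9763 Bond=-191.2327
V0=44.5514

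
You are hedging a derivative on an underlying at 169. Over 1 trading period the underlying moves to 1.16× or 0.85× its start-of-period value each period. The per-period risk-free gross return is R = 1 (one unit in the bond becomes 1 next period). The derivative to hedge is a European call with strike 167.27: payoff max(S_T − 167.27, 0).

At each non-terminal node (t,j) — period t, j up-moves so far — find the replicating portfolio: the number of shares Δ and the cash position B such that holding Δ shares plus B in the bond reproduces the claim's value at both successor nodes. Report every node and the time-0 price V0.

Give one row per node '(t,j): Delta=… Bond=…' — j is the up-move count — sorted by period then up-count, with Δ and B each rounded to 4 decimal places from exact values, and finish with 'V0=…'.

The replicating-portfolio and risk-neutral prices coincide; use p* = (1−0.85)/(1.16−0.85) = 0.4839 for the latter.
Terminal values V(1,·): V(1,0)=0.0000, V(1,1)=28.7700
(0,0): S=169.0000. Δ = (V_up−V_dn)/(S_up−S_dn) = (28.7700−0.0000)/(196.0400−143.6500) = 0.5492. V = [p*·28.7700 + (1−p*)·0.0000]/1 = 13.9210. B = V − Δ·S = -78.8855.
Root portfolio cost Δ·169+B reproduces V0=13.9210.

(0,0): Delta=0.5492 Bond=-78.8855
V0=13.9210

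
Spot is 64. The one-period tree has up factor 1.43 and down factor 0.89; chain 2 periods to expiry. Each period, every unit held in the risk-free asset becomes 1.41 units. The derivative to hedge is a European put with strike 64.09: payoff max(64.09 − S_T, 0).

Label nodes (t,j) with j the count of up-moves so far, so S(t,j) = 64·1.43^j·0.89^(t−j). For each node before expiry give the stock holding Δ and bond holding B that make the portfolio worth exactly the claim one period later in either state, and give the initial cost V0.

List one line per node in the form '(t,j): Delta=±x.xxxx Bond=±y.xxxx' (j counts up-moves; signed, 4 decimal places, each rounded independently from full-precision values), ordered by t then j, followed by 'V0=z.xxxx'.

The replicating-portfolio and risk-neutral prices coincide; use p* = (1.41−0.89)/(1.43−0.89) = 0.9630 for the latter.
At expiry t=2: V(2,0)=13.3956, V(2,1)=0.0000, V(2,2)=0.0000
  t=1,j=0: stock 56.9600 → up 81.4528 (V=0.0000), down 50.6944 (V=13.3956). Price 0.3519; hedge Δ=-0.4355, bond B=25.1585.
  t=1,j=1: stock 91.5200 → up 130.8736 (V=0.0000), down 81.4528 (V=0.0000). Price 0.0000; hedge Δ=0.0000, bond B=0.0000.
  t=0,j=0: stock 64.0000 → up 91.5200 (V=0.0000), down 56.9600 (V=0.3519). Price 0.0092; hedge Δ=-0.0102, bond B=0.6608.
Check: Δ(0,0)·S0 + B(0,0) = 0.0092 = V0.

(0,0): Delta=-0.0102 Bond=0.6608
(1,0): Delta=-0.4355 Bond=25.1585
(1,1): Delta=0.0000 Bond=0.0000
V0=0.0092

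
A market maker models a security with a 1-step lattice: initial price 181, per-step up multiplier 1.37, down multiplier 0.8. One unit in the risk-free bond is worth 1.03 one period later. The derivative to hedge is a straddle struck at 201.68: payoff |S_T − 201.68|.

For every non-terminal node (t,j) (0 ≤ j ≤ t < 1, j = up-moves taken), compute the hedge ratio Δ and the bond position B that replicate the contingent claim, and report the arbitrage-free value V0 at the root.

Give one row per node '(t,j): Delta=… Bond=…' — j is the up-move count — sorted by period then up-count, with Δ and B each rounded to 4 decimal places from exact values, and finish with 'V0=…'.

(0,0): Delta=-0.1026 Bond=69.6536
V0=51.0746

No-arbitrage ⇒ martingale measure with p* = (R−d)/(u−d) = 0.4035.
At expiry t=1: V(1,0)=56.8800, V(1,1)=46.2900
(0,0): S=181.0000. Δ = (V_up−V_dn)/(S_up−S_dn) = (46.2900−56.8800)/(247.9700−144.8000) = -0.1026. V = [p*·46.2900 + (1−p*)·56.8800]/1.03 = 51.0746. B = V − Δ·S = 69.6536.
Each (Δ,B) replicates both successor values, so the strategy is self-financing and V0 is arbitrage-free.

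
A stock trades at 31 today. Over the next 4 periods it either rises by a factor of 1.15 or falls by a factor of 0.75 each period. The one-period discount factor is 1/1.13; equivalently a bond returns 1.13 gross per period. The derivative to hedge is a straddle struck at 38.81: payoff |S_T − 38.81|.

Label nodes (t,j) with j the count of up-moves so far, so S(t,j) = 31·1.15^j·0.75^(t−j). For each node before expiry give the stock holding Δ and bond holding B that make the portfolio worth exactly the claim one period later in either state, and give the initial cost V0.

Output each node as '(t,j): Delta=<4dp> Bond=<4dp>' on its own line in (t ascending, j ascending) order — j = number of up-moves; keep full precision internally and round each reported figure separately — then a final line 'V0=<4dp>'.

(0,0): Delta=0.4768 Bond=-6.5827
(1,0): Delta=-1.0000 Bond=26.8973
(1,1): Delta=0.5275 Bond=-9.2456
(2,0): Delta=-1.0000 Bond=30.3939
(2,1): Delta=-1.0000 Bond=30.3939
(2,2): Delta=0.5799 Bond=-12.5971
(3,0): Delta=-1.0000 Bond=34.3451
(3,1): Delta=-1.0000 Bond=34.3451
(3,2): Delta=-1.0000 Bond=34.3451
(3,3): Delta=0.6342 Bond=-16.7916
V0=8.1983

Risk-neutral probability p* = (R−d)/(u−d) = (1.13−0.75)/(1.15−0.75) = 0.9500.
Terminal values V(4,·): V(4,0)=29.0014, V(4,1)=23.7702, V(4,2)=15.7489, V(4,3)=3.4497, V(4,4)=15.4092
(3,0): S=13.0781. Δ = (V_up−V_dn)/(S_up−S_dn) = (23.7702−29.0014)/(15.0398−9.8086) = -1.0000. V = [p*·23.7702 + (1−p*)·29.0014]/1.13 = 21.2670. B = V − Δ·S = 34.3451.
(3,1): S=20.0531. Δ = (V_up−V_dn)/(S_up−S_dn) = (15.7489−23.7702)/(23.0611−15.0398) = -1.0000. V = [p*·15.7489 + (1−p*)·23.7702]/1.13 = 14.2920. B = V − Δ·S = 34.3451.
(3,2): S=30.7481. Δ = (V_up−V_dn)/(S_up−S_dn) = (3.4497−15.7489)/(35.3603−23.0611) = -1.0000. V = [p*·3.4497 + (1−p*)·15.7489]/1.13 = 3.5970. B = V − Δ·S = 34.3451.
(3,3): S=47.1471. Δ = (V_up−V_dn)/(S_up−S_dn) = (15.4092−3.4497)/(54.2192−35.3603) = 0.6342. V = [p*·15.4092 + (1−p*)·3.4497]/1.13 = 13.1073. B = V − Δ·S = -16.7916.
(2,0): S=17.4375. Δ = (V_up−V_dn)/(S_up−S_dn) = (14.2920−21.2670)/(20.0531−13.0781) = -1.0000. V = [p*·14.2920 + (1−p*)·21.2670]/1.13 = 12.9564. B = V − Δ·S = 30.3939.
(2,1): S=26.7375. Δ = (V_up−V_dn)/(S_up−S_dn) = (3.5970−14.2920)/(30.7481−20.0531) = -1.0000. V = [p*·3.5970 + (1−p*)·14.2920]/1.13 = 3.6564. B = V − Δ·S = 30.3939.
(2,2): S=40.9975. Δ = (V_up−V_dn)/(S_up−S_dn) = (13.1073−3.5970)/(47.1471−30.7481) = 0.5799. V = [p*·13.1073 + (1−p*)·3.5970]/1.13 = 11.1785. B = V − Δ·S = -12.5971.
(1,0): S=23.2500. Δ = (V_up−V_dn)/(S_up−S_dn) = (3.6564−12.9564)/(26.7375−17.4375) = -1.0000. V = [p*·3.6564 + (1−p*)·12.9564]/1.13 = 3.6473. B = V − Δ·S = 26.8973.
(1,1): S=35.6500. Δ = (V_up−V_dn)/(S_up−S_dn) = (11.1785−3.6564)/(40.9975−26.7375) = 0.5275. V = [p*·11.1785 + (1−p*)·3.6564]/1.13 = 9.5597. B = V − Δ·S = -9.2456.
(0,0): S=31.0000. Δ = (V_up−V_dn)/(S_up−S_dn) = (9.5597−3.6473)/(35.6500−23.2500) = 0.4768. V = [p*·9.5597 + (1−p*)·3.6473]/1.13 = 8.1983. B = V − Δ·S = -6.5827.
Check: Δ(0,0)·S0 + B(0,0) = 8.1983 = V0.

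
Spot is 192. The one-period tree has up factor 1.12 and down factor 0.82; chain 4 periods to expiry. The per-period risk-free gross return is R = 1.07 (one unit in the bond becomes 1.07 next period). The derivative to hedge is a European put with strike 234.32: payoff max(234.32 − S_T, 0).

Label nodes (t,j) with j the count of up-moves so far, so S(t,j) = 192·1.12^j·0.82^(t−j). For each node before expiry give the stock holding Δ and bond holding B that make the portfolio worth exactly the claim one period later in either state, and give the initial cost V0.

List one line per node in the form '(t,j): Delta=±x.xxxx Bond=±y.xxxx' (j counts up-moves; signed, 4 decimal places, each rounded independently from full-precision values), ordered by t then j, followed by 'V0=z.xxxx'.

(0,0): Delta=-0.4440 Bond=96.9498
(1,0): Delta=-1.0000 Bond=191.2749
(1,1): Delta=-0.3626 Bond=86.2286
(2,0): Delta=-1.0000 Bond=204.6642
(2,1): Delta=-1.0000 Bond=204.6642
(2,2): Delta=-0.2692 Bond=69.7846
(3,0): Delta=-1.0000 Bond=218.9907
(3,1): Delta=-1.0000 Bond=218.9907
(3,2): Delta=-1.0000 Bond=218.9907
(3,3): Delta=-0.1622 Bond=45.8053
V0=11.7042

Since d<R<u, set p* = (R−d)/(u−d) = 0.8333; price each node as the discounted p*-expectation of its children.
Terminal payoffs: V(4,0)=147.5126, V(4,1)=115.7538, V(4,2)=72.3760, V(4,3)=13.1281, V(4,4)=0.0000
  t=3,j=0: stock 105.8627 → up 118.5662 (V=115.7538), down 86.8074 (V=147.5126). Price 113.1280; hedge Δ=-1.0000, bond B=218.9907.
  t=3,j=1: stock 144.5929 → up 161.9440 (V=72.3760), down 118.5662 (V=115.7538). Price 74.3978; hedge Δ=-1.0000, bond B=218.9907.
  t=3,j=2: stock 197.4927 → up 221.1919 (V=13.1281), down 161.9440 (V=72.3760). Price 21.4979; hedge Δ=-1.0000, bond B=218.9907.
  t=3,j=3: stock 269.7462 → up 302.1157 (V=0.0000), down 221.1919 (V=13.1281). Price 2.0449; hedge Δ=-0.1622, bond B=45.8053.
  t=2,j=0: stock 129.1008 → up 144.5929 (V=74.3978), down 105.8627 (V=113.1280). Price 75.5634; hedge Δ=-1.0000, bond B=204.6642.
  t=2,j=1: stock 176.3328 → up 197.4927 (V=21.4979), down 144.5929 (V=74.3978). Price 28.3314; hedge Δ=-1.0000, bond B=204.6642.
  t=2,j=2: stock 240.8448 → up 269.7462 (V=2.0449), down 197.4927 (V=21.4979). Price 4.9412; hedge Δ=-0.2692, bond B=69.7846.
  t=1,j=0: stock 157.4400 → up 176.3328 (V=28.3314), down 129.1008 (V=75.5634). Price 33.8349; hedge Δ=-1.0000, bond B=191.2749.
  t=1,j=1: stock 215.0400 → up 240.8448 (V=4.9412), down 176.3328 (V=28.3314). Price 8.2612; hedge Δ=-0.3626, bond B=86.2286.
  t=0,j=0: stock 192.0000 → up 215.0400 (V=8.2612), down 157.4400 (V=33.8349). Price 11.7042; hedge Δ=-0.4440, bond B=96.9498.
The time-0 hedge costs 11.7042, which is the no-arbitrage price.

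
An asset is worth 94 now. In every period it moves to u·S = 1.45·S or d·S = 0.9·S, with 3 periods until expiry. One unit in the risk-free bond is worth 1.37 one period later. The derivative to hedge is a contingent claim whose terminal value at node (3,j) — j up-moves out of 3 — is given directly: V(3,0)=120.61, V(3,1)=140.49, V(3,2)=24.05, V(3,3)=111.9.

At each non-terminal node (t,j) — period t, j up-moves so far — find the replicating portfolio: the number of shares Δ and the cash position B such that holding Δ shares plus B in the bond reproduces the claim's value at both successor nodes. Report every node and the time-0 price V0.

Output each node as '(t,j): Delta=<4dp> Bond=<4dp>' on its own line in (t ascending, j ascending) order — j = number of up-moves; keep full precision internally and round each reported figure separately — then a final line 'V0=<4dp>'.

(0,0): Delta=0.3671 Bond=-1.2672
(1,0): Delta=-1.5156 Bond=157.5418
(1,1): Delta=0.5661 Bond=-28.8473
(2,0): Delta=0.4747 Bond=64.2913
(2,1): Delta=-1.7258 Bond=241.6264
(2,2): Delta=0.8082 Bond=-87.3756
V0=33.2447

Risk-neutral probability p* = (R−d)/(u−d) = (1.37−0.9)/(1.45−0.9) = 0.8545.
Payoff layer (t=3): V(3,0)=120.6100, V(3,1)=140.4900, V(3,2)=24.0500, V(3,3)=111.9000
  t=2,j=0: stock 76.1400 → up 110.4030 (V=140.4900), down 68.5260 (V=120.6100). Price 100.4368; hedge Δ=0.4747, bond B=64.2913.
  t=2,j=1: stock 122.6700 → up 177.8715 (V=24.0500), down 110.4030 (V=140.4900). Price 29.9173; hedge Δ=-1.7258, bond B=241.6264.
  t=2,j=2: stock 197.6350 → up 286.5707 (V=111.9000), down 177.8715 (V=24.0500). Price 72.3517; hedge Δ=0.8082, bond B=-87.3756.
  t=1,j=0: stock 84.6000 → up 122.6700 (V=29.9173), down 76.1400 (V=100.4368). Price 29.3246; hedge Δ=-1.5156, bond B=157.5418.
  t=1,j=1: stock 136.3000 → up 197.6350 (V=72.3517), down 122.6700 (V=29.9173). Price 48.3061; hedge Δ=0.5661, bond B=-28.8473.
  t=0,j=0: stock 94.0000 → up 136.3000 (V=48.3061), down 84.6000 (V=29.3246). Price 33.2447; hedge Δ=0.3671, bond B=-1.2672.
Check: Δ(0,0)·S0 + B(0,0) = 33.2447 = V0.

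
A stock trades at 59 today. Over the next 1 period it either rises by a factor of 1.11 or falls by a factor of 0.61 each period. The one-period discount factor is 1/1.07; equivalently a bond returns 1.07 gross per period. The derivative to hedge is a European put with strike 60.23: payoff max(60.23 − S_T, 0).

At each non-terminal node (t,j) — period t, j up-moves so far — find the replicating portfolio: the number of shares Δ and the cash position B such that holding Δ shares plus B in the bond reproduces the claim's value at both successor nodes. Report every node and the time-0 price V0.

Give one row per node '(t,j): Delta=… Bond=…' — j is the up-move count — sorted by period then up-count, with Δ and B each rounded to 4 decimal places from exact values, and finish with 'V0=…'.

Risk-neutral probability p* = (R−d)/(u−d) = (1.07−0.61)/(1.11−0.61) = 0.9200.
Terminal values V(1,·): V(1,0)=24.2400, V(1,1)=0.0000
(0,0): S=59.0000. Δ = (V_up−V_dn)/(S_up−S_dn) = (0.0000−24.2400)/(65.4900−35.9900) = -0.8217. V = [p*·0.0000 + (1−p*)·24.2400]/1.07 = 1.8123. B = V − Δ·S = 50.2923.
Self-financing check: at every node Δ·S+B equals the discounted successor values.

(0,0): Delta=-0.8217 Bond=50.2923
V0=1.8123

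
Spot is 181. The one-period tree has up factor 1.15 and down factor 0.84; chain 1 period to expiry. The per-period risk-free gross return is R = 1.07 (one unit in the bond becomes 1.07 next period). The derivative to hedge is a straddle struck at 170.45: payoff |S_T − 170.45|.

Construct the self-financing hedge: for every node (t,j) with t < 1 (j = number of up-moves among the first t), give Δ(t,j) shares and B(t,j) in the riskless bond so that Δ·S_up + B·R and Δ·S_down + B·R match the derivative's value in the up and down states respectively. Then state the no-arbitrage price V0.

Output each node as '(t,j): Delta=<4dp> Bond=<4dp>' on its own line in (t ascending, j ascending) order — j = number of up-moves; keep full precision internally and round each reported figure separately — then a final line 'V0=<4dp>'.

Under the risk-neutral measure, an up-move has probability p* = (R−d)/(u−d) = 0.7419 and values discount at R = 1.07.
Terminal values V(1,·): V(1,0)=18.4100, V(1,1)=37.7000
Node (0,0) S=181.0000: V=(p*·37.7000+(1−p*)·18.4100)/1.07=30.5812; Δ=(37.7000−18.4100)/(208.1500−152.0400)=0.3438; B=V−Δ·S=-31.6446
The time-0 hedge costs 30.5812, which is the no-arbitrage price.

(0,0): Delta=0.3438 Bond=-31.6446
V0=30.5812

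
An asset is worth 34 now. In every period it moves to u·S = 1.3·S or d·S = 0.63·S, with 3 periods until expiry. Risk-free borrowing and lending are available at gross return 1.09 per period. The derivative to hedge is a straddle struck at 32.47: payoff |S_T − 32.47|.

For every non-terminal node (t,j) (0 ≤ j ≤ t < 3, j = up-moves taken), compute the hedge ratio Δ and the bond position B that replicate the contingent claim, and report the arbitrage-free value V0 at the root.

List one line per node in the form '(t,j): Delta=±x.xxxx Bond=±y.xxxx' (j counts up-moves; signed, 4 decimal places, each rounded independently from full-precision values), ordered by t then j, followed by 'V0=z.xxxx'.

(0,0): Delta=0.4596 Bond=-0.8956
(1,0): Delta=-0.6726 Bond=23.2760
(1,1): Delta=0.7101 Bond=-12.0479
(2,0): Delta=-1.0000 Bond=29.7890
(2,1): Delta=-0.6002 Bond=23.3539
(2,2): Delta=1.0000 Bond=-29.7890
V0=14.7316

Risk-neutral probability p* = (R−d)/(u−d) = (1.09−0.63)/(1.3−0.63) = 0.6866.
Terminal payoffs: V(3,0)=23.9684, V(3,1)=14.9270, V(3,2)=3.7298, V(3,3)=42.2280
  t=2,j=0: stock 13.4946 → up 17.5430 (V=14.9270), down 8.5016 (V=23.9684). Price 16.2944; hedge Δ=-1.0000, bond B=29.7890.
  t=2,j=1: stock 27.8460 → up 36.1998 (V=3.7298), down 17.5430 (V=14.9270). Price 6.6416; hedge Δ=-0.6002, bond B=23.3539.
  t=2,j=2: stock 57.4600 → up 74.6980 (V=42.2280), down 36.1998 (V=3.7298). Price 27.6710; hedge Δ=1.0000, bond B=-29.7890.
  t=1,j=0: stock 21.4200 → up 27.8460 (V=6.6416), down 13.4946 (V=16.2944). Price 8.8689; hedge Δ=-0.6726, bond B=23.2760.
  t=1,j=1: stock 44.2000 → up 57.4600 (V=27.6710), down 27.8460 (V=6.6416). Price 19.3392; hedge Δ=0.7101, bond B=-12.0479.
  t=0,j=0: stock 34.0000 → up 44.2000 (V=19.3392), down 21.4200 (V=8.8689). Price 14.7316; hedge Δ=0.4596, bond B=-0.8956.
Root portfolio cost Δ·34+B reproduces V0=14.7316.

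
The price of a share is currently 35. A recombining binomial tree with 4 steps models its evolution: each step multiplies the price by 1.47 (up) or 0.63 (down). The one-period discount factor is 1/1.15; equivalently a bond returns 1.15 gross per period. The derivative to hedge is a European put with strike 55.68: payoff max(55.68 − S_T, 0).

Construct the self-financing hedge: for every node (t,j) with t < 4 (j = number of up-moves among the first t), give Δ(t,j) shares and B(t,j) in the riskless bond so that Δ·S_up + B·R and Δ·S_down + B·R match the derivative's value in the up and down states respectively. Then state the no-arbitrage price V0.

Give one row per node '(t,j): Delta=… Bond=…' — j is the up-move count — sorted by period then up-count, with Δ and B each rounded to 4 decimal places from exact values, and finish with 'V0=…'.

(0,0): Delta=-0.3638 Bond=21.5856
(1,0): Delta=-0.7753 Bond=33.8963
(1,1): Delta=-0.2553 Bond=19.2401
(2,0): Delta=-1.0000 Bond=42.1021
(2,1): Delta=-0.7160 Bond=37.0599
(2,2): Delta=-0.1338 Bond=12.9360
(3,0): Delta=-1.0000 Bond=48.4174
(3,1): Delta=-1.0000 Bond=48.4174
(3,2): Delta=-0.6412 Bond=39.0507
(3,3): Delta=0.0000 Bond=0.0000
V0=8.8513

The replicating-portfolio and risk-neutral prices coincide; use p* = (1.15−0.63)/(1.47−0.63) = 0.6190 for the latter.
Payoff layer (t=4): V(4,0)=50.1665, V(4,1)=42.8151, V(4,2)=25.6619, V(4,3)=0.0000, V(4,4)=0.0000
  t=3,j=0: stock 8.7516 → up 12.8649 (V=42.8151), down 5.5135 (V=50.1665). Price 39.6657; hedge Δ=-1.0000, bond B=48.4174.
  t=3,j=1: stock 20.4205 → up 30.0181 (V=25.6619), down 12.8649 (V=42.8151). Price 27.9969; hedge Δ=-1.0000, bond B=48.4174.
  t=3,j=2: stock 47.6478 → up 70.0423 (V=0.0000), down 30.0181 (V=25.6619). Price 8.5008; hedge Δ=-0.6412, bond B=39.0507.
  t=3,j=3: stock 111.1783 → up 163.4321 (V=0.0000), down 70.0423 (V=0.0000). Price 0.0000; hedge Δ=0.0000, bond B=0.0000.
  t=2,j=0: stock 13.8915 → up 20.4205 (V=27.9969), down 8.7516 (V=39.6657). Price 28.2106; hedge Δ=-1.0000, bond B=42.1021.
  t=2,j=1: stock 32.4135 → up 47.6478 (V=8.5008), down 20.4205 (V=27.9969). Price 13.8503; hedge Δ=-0.7160, bond B=37.0599.
  t=2,j=2: stock 75.6315 → up 111.1783 (V=0.0000), down 47.6478 (V=8.5008). Price 2.8160; hedge Δ=-0.1338, bond B=12.9360.
  t=1,j=0: stock 22.0500 → up 32.4135 (V=13.8503), down 13.8915 (V=28.2106). Price 16.8008; hedge Δ=-0.7753, bond B=33.8963.
  t=1,j=1: stock 51.4500 → up 75.6315 (V=2.8160), down 32.4135 (V=13.8503). Price 6.1040; hedge Δ=-0.2553, bond B=19.2401.
  t=0,j=0: stock 35.0000 → up 51.4500 (V=6.1040), down 22.0500 (V=16.8008). Price 8.8513; hedge Δ=-0.3638, bond B=21.5856.
Each (Δ,B) replicates both successor values, so the strategy is self-financing and V0 is arbitrage-free.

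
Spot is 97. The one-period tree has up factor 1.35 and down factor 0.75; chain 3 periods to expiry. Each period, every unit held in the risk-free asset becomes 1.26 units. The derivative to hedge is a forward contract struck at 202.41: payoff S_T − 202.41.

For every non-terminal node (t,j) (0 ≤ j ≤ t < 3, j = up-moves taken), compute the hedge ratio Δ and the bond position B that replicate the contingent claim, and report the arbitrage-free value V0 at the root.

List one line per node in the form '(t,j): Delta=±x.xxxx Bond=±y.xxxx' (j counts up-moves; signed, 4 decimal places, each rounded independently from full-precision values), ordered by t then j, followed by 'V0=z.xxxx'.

(0,0): Delta=1.0000 Bond=-101.1860
(1,0): Delta=1.0000 Bond=-127.4943
(1,1): Delta=1.0000 Bond=-127.4943
(2,0): Delta=1.0000 Bond=-160.6429
(2,1): Delta=1.0000 Bond=-160.6429
(2,2): Delta=1.0000 Bond=-160.6429
V0=-4.1860

Risk-neutral probability p* = (R−d)/(u−d) = (1.26−0.75)/(1.35−0.75) = 0.8500.
Payoff layer (t=3): V(3,0)=-161.4881, V(3,1)=-128.7506, V(3,2)=-69.8231, V(3,3)=36.2464
  t=2,j=0: stock 54.5625 → up 73.6594 (V=-128.7506), down 40.9219 (V=-161.4881). Price -106.0804; hedge Δ=1.0000, bond B=-160.6429.
  t=2,j=1: stock 98.2125 → up 132.5869 (V=-69.8231), down 73.6594 (V=-128.7506). Price -62.4304; hedge Δ=1.0000, bond B=-160.6429.
  t=2,j=2: stock 176.7825 → up 238.6564 (V=36.2464), down 132.5869 (V=-69.8231). Price 16.1396; hedge Δ=1.0000, bond B=-160.6429.
  t=1,j=0: stock 72.7500 → up 98.2125 (V=-62.4304), down 54.5625 (V=-106.0804). Price -54.7443; hedge Δ=1.0000, bond B=-127.4943.
  t=1,j=1: stock 130.9500 → up 176.7825 (V=16.1396), down 98.2125 (V=-62.4304). Price 3.4557; hedge Δ=1.0000, bond B=-127.4943.
  t=0,j=0: stock 97.0000 → up 130.9500 (V=3.4557), down 72.7500 (V=-54.7443). Price -4.1860; hedge Δ=1.0000, bond B=-101.1860.
Each (Δ,B) replicates both successor values, so the strategy is self-financing and V0 is arbitrage-free.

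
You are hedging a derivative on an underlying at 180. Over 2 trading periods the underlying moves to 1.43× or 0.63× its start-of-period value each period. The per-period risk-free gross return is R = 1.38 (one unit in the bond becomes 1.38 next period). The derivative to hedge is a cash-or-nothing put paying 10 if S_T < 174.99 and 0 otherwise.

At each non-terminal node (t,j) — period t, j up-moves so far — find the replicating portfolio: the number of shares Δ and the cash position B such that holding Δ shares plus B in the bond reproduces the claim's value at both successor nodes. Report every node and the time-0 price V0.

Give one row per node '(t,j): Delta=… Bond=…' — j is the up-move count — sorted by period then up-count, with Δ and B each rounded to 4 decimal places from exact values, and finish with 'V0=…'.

(0,0): Delta=-0.0472 Bond=9.1277
(1,0): Delta=0.0000 Bond=7.2464
(1,1): Delta=-0.0486 Bond=12.9529
V0=0.6359

Since d<R<u, set p* = (R−d)/(u−d) = 0.9375; price each node as the discounted p*-expectation of its children.
At expiry t=2: V(2,0)=10.0000, V(2,1)=10.0000, V(2,2)=0.0000
Node (1,0) S=113.4000: V=(p*·10.0000+(1−p*)·10.0000)/1.38=7.2464; Δ=(10.0000−10.0000)/(162.1620−71.4420)=0.0000; B=V−Δ·S=7.2464
Node (1,1) S=257.4000: V=(p*·0.0000+(1−p*)·10.0000)/1.38=0.4529; Δ=(0.0000−10.0000)/(368.0820−162.1620)=-0.0486; B=V−Δ·S=12.9529
Node (0,0) S=180.0000: V=(p*·0.4529+(1−p*)·7.2464)/1.38=0.6359; Δ=(0.4529−7.2464)/(257.4000−113.4000)=-0.0472; B=V−Δ·S=9.1277
Check: Δ(0,0)·S0 + B(0,0) = 0.6359 = V0.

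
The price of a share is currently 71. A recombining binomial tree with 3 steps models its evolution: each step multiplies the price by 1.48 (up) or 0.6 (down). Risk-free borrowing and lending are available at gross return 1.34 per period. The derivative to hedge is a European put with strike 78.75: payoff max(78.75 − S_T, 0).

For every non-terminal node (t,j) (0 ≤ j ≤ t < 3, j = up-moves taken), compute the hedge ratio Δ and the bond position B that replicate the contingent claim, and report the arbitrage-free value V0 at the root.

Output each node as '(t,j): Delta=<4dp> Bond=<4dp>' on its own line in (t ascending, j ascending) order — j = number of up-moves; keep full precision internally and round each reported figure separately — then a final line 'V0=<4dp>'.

Since d<R<u, set p* = (R−d)/(u−d) = 0.8409; price each node as the discounted p*-expectation of its children.
Terminal payoffs: V(3,0)=63.4140, V(3,1)=40.9212, V(3,2)=0.0000, V(3,3)=0.0000
(2,0): S=25.5600. Δ = (V_up−V_dn)/(S_up−S_dn) = (40.9212−63.4140)/(37.8288−15.3360) = -1.0000. V = [p*·40.9212 + (1−p*)·63.4140]/1.34 = 33.2087. B = V − Δ·S = 58.7687.
(2,1): S=63.0480. Δ = (V_up−V_dn)/(S_up−S_dn) = (0.0000−40.9212)/(93.3110−37.8288) = -0.7376. V = [p*·0.0000 + (1−p*)·40.9212]/1.34 = 4.8584. B = V − Δ·S = 51.3597.
(2,2): S=155.5184. Δ = (V_up−V_dn)/(S_up−S_dn) = (0.0000−0.0000)/(230.1672−93.3110) = 0.0000. V = [p*·0.0000 + (1−p*)·0.0000]/1.34 = 0.0000. B = V − Δ·S = 0.0000.
(1,0): S=42.6000. Δ = (V_up−V_dn)/(S_up−S_dn) = (4.8584−33.2087)/(63.0480−25.5600) = -0.7563. V = [p*·4.8584 + (1−p*)·33.2087]/1.34 = 6.9915. B = V − Δ·S = 39.2078.
(1,1): S=105.0800. Δ = (V_up−V_dn)/(S_up−S_dn) = (0.0000−4.8584)/(155.5184−63.0480) = -0.0525. V = [p*·0.0000 + (1−p*)·4.8584]/1.34 = 0.5768. B = V − Δ·S = 6.0977.
(0,0): S=71.0000. Δ = (V_up−V_dn)/(S_up−S_dn) = (0.5768−6.9915)/(105.0800−42.6000) = -0.1027. V = [p*·0.5768 + (1−p*)·6.9915]/1.34 = 1.1920. B = V − Δ·S = 8.4815.
The time-0 hedge costs 1.1920, which is the no-arbitrage price.

(0,0): Delta=-0.1027 Bond=8.4815
(1,0): Delta=-0.7563 Bond=39.2078
(1,1): Delta=-0.0525 Bond=6.0977
(2,0): Delta=-1.0000 Bond=58.7687
(2,1): Delta=-0.7376 Bond=51.3597
(2,2): Delta=0.0000 Bond=0.0000
V0=1.1920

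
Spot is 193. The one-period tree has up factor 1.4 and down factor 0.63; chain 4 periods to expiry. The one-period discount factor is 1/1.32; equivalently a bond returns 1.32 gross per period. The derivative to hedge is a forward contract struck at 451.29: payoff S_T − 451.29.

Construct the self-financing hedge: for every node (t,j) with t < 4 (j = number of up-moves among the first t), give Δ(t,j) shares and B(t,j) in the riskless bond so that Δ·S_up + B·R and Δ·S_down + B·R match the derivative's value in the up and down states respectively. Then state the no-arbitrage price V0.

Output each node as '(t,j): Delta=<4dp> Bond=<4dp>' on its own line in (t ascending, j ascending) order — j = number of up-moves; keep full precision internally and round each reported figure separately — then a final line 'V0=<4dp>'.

(0,0): Delta=1.0000 Bond=-148.6483
(1,0): Delta=1.0000 Bond=-196.2158
(1,1): Delta=1.0000 Bond=-196.2158
(2,0): Delta=1.0000 Bond=-259.0048
(2,1): Delta=1.0000 Bond=-259.0048
(2,2): Delta=1.0000 Bond=-259.0048
(3,0): Delta=1.0000 Bond=-341.8864
(3,1): Delta=1.0000 Bond=-341.8864
(3,2): Delta=1.0000 Bond=-341.8864
(3,3): Delta=1.0000 Bond=-341.8864
V0=44.3517

Under the risk-neutral measure, an up-move has probability p* = (R−d)/(u−d) = 0.8961 and values discount at R = 1.32.
Payoff layer (t=4): V(4,0)=-420.8868, V(4,1)=-383.7273, V(4,2)=-301.1507, V(4,3)=-117.6470, V(4,4)=290.1388
  t=3,j=0: stock 48.2591 → up 67.5627 (V=-383.7273), down 30.4032 (V=-420.8868). Price -293.6273; hedge Δ=1.0000, bond B=-341.8864.
  t=3,j=1: stock 107.2424 → up 150.1393 (V=-301.1507), down 67.5627 (V=-383.7273). Price -234.6440; hedge Δ=1.0000, bond B=-341.8864.
  t=3,j=2: stock 238.3164 → up 333.6430 (V=-117.6470), down 150.1393 (V=-301.1507). Price -103.5700; hedge Δ=1.0000, bond B=-341.8864.
  t=3,j=3: stock 529.5920 → up 741.4288 (V=290.1388), down 333.6430 (V=-117.6470). Price 187.7056; hedge Δ=1.0000, bond B=-341.8864.
  t=2,j=0: stock 76.6017 → up 107.2424 (V=-234.6440), down 48.2591 (V=-293.6273). Price -182.4031; hedge Δ=1.0000, bond B=-259.0048.
  t=2,j=1: stock 170.2260 → up 238.3164 (V=-103.5700), down 107.2424 (V=-234.6440). Price -88.7788; hedge Δ=1.0000, bond B=-259.0048.
  t=2,j=2: stock 378.2800 → up 529.5920 (V=187.7056), down 238.3164 (V=-103.5700). Price 119.2752; hedge Δ=1.0000, bond B=-259.0048.
  t=1,j=0: stock 121.5900 → up 170.2260 (V=-88.7788), down 76.6017 (V=-182.4031). Price -74.6258; hedge Δ=1.0000, bond B=-196.2158.
  t=1,j=1: stock 270.2000 → up 378.2800 (V=119.2752), down 170.2260 (V=-88.7788). Price 73.9842; hedge Δ=1.0000, bond B=-196.2158.
  t=0,j=0: stock 193.0000 → up 270.2000 (V=73.9842), down 121.5900 (V=-74.6258). Price 44.3517; hedge Δ=1.0000, bond B=-148.6483.
Each (Δ,B) replicates both successor values, so the strategy is self-financing and V0 is arbitrage-free.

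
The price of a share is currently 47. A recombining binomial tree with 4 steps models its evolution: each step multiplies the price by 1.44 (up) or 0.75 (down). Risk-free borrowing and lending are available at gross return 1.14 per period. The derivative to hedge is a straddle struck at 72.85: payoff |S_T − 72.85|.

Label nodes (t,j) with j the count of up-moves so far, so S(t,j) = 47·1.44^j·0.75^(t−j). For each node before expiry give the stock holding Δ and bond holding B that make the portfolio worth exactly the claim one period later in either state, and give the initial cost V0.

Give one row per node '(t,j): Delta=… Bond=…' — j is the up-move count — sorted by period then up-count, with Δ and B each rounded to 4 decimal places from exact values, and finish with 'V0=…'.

(0,0): Delta=0.2900 Bond=10.1751
(1,0): Delta=-0.3450 Bond=33.9808
(1,1): Delta=0.5443 Bond=-5.6167
(2,0): Delta=-1.0000 Bond=56.0557
(2,1): Delta=-0.0825 Bond=25.4169
(2,2): Delta=0.7955 Bond=-30.8800
(3,0): Delta=-1.0000 Bond=63.9035
(3,1): Delta=-1.0000 Bond=63.9035
(3,2): Delta=0.2851 Bond=2.1073
(3,3): Delta=1.0000 Bond=-63.9035
V0=23.8036

Under the risk-neutral measure, an up-move has probability p* = (R−d)/(u−d) = 0.5652 and values discount at R = 1.14.
At expiry t=4: V(4,0)=57.9789, V(4,1)=44.2975, V(4,2)=18.0292, V(4,3)=32.4059, V(4,4)=129.2414
Node (3,0) S=19.8281: V=(p*·44.2975+(1−p*)·57.9789)/1.14=44.0754; Δ=(44.2975−57.9789)/(28.5525−14.8711)=-1.0000; B=V−Δ·S=63.9035
Node (3,1) S=38.0700: V=(p*·18.0292+(1−p*)·44.2975)/1.14=25.8335; Δ=(18.0292−44.2975)/(54.8208−28.5525)=-1.0000; B=V−Δ·S=63.9035
Node (3,2) S=73.0944: V=(p*·32.4059+(1−p*)·18.0292)/1.14=22.9431; Δ=(32.4059−18.0292)/(105.2559−54.8208)=0.2851; B=V−Δ·S=2.1073
Node (3,3) S=140.3412: V=(p*·129.2414+(1−p*)·32.4059)/1.14=76.4377; Δ=(129.2414−32.4059)/(202.0914−105.2559)=1.0000; B=V−Δ·S=-63.9035
Node (2,0) S=26.4375: V=(p*·25.8335+(1−p*)·44.0754)/1.14=29.6182; Δ=(25.8335−44.0754)/(38.0700−19.8281)=-1.0000; B=V−Δ·S=56.0557
Node (2,1) S=50.7600: V=(p*·22.9431+(1−p*)·25.8335)/1.14=21.2279; Δ=(22.9431−25.8335)/(73.0944−38.0700)=-0.0825; B=V−Δ·S=25.4169
Node (2,2) S=97.4592: V=(p*·76.4377+(1−p*)·22.9431)/1.14=46.6484; Δ=(76.4377−22.9431)/(140.3412−73.0944)=0.7955; B=V−Δ·S=-30.8800
Node (1,0) S=35.2500: V=(p*·21.2279+(1−p*)·29.6182)/1.14=21.8209; Δ=(21.2279−29.6182)/(50.7600−26.4375)=-0.3450; B=V−Δ·S=33.9808
Node (1,1) S=67.6800: V=(p*·46.6484+(1−p*)·21.2279)/1.14=31.2246; Δ=(46.6484−21.2279)/(97.4592−50.7600)=0.5443; B=V−Δ·S=-5.6167
Node (0,0) S=47.0000: V=(p*·31.2246+(1−p*)·21.8209)/1.14=23.8036; Δ=(31.2246−21.8209)/(67.6800−35.2500)=0.2900; B=V−Δ·S=10.1751
The time-0 hedge costs 23.8036, which is the no-arbitrage price.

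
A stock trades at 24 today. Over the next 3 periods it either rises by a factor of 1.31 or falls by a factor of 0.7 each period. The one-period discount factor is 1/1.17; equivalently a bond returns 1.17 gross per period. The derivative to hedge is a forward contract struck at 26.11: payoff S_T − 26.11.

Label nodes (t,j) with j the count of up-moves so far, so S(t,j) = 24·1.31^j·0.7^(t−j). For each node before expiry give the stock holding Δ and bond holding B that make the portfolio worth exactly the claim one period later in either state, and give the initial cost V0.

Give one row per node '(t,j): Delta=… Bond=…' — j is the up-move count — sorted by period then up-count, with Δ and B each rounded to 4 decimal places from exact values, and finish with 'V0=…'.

Under the risk-neutral measure, an up-move has probability p* = (R−d)/(u−d) = 0.7705 and values discount at R = 1.17.
Terminal payoffs: V(3,0)=-17.8780, V(3,1)=-10.7044, V(3,2)=2.7205, V(3,3)=27.8442
(2,0): S=11.7600. Δ = (V_up−V_dn)/(S_up−S_dn) = (-10.7044−-17.8780)/(15.4056−8.2320) = 1.0000. V = [p*·-10.7044 + (1−p*)·-17.8780]/1.17 = -10.5562. B = V − Δ·S = -22.3162.
(2,1): S=22.0080. Δ = (V_up−V_dn)/(S_up−S_dn) = (2.7205−-10.7044)/(28.8305−15.4056) = 1.0000. V = [p*·2.7205 + (1−p*)·-10.7044]/1.17 = -0.3082. B = V − Δ·S = -22.3162.
(2,2): S=41.1864. Δ = (V_up−V_dn)/(S_up−S_dn) = (27.8442−2.7205)/(53.9542−28.8305) = 1.0000. V = [p*·27.8442 + (1−p*)·2.7205]/1.17 = 18.8702. B = V − Δ·S = -22.3162.
(1,0): S=16.8000. Δ = (V_up−V_dn)/(S_up−S_dn) = (-0.3082−-10.5562)/(22.0080−11.7600) = 1.0000. V = [p*·-0.3082 + (1−p*)·-10.5562]/1.17 = -2.2737. B = V − Δ·S = -19.0737.
(1,1): S=31.4400. Δ = (V_up−V_dn)/(S_up−S_dn) = (18.8702−-0.3082)/(41.1864−22.0080) = 1.0000. V = [p*·18.8702 + (1−p*)·-0.3082]/1.17 = 12.3663. B = V − Δ·S = -19.0737.
(0,0): S=24.0000. Δ = (V_up−V_dn)/(S_up−S_dn) = (12.3663−-2.2737)/(31.4400−16.8000) = 1.0000. V = [p*·12.3663 + (1−p*)·-2.2737]/1.17 = 7.6977. B = V − Δ·S = -16.3023.
Self-financing check: at every node Δ·S+B equals the discounted successor values.

(0,0): Delta=1.0000 Bond=-16.3023
(1,0): Delta=1.0000 Bond=-19.0737
(1,1): Delta=1.0000 Bond=-19.0737
(2,0): Delta=1.0000 Bond=-22.3162
(2,1): Delta=1.0000 Bond=-22.3162
(2,2): Delta=1.0000 Bond=-22.3162
V0=7.6977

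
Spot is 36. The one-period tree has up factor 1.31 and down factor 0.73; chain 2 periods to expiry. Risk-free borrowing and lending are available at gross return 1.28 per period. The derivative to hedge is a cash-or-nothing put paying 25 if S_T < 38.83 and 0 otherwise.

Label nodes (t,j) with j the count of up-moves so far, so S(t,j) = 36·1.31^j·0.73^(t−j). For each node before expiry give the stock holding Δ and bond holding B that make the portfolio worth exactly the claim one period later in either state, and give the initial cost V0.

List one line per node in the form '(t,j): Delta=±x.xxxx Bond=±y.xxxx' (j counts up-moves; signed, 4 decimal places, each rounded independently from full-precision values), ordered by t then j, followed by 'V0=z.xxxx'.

(0,0): Delta=-0.8870 Bond=33.4705
(1,0): Delta=0.0000 Bond=19.5312
(1,1): Delta=-0.9140 Bond=44.1137
V0=1.5377

Under the risk-neutral measure, an up-move has probability p* = (R−d)/(u−d) = 0.9483 and values discount at R = 1.28.
Terminal values V(2,·): V(2,0)=25.0000, V(2,1)=25.0000, V(2,2)=0.0000
Node (1,0) S=26.2800: V=(p*·25.0000+(1−p*)·25.0000)/1.28=19.5312; Δ=(25.0000−25.0000)/(34.4268−19.1844)=0.0000; B=V−Δ·S=19.5312
Node (1,1) S=47.1600: V=(p*·0.0000+(1−p*)·25.0000)/1.28=1.0102; Δ=(0.0000−25.0000)/(61.7796−34.4268)=-0.9140; B=V−Δ·S=44.1137
Node (0,0) S=36.0000: V=(p*·1.0102+(1−p*)·19.5312)/1.28=1.5377; Δ=(1.0102−19.5312)/(47.1600−26.2800)=-0.8870; B=V−Δ·S=33.4705
The time-0 hedge costs 1.5377, which is the no-arbitrage price.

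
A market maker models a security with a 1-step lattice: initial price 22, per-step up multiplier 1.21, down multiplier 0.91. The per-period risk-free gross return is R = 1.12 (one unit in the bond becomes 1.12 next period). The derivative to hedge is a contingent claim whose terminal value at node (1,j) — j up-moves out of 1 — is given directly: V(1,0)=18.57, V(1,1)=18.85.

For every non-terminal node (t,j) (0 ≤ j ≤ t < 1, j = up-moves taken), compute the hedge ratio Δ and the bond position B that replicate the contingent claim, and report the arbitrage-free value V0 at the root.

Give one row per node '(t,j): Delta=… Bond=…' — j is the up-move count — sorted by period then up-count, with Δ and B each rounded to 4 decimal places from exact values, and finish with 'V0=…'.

(0,0): Delta=0.0424 Bond=15.8220
V0=16.7554

Under the risk-neutral measure, an up-move has probability p* = (R−d)/(u−d) = 0.7000 and values discount at R = 1.12.
Terminal values V(1,·): V(1,0)=18.5700, V(1,1)=18.8500
Node (0,0) S=22.0000: V=(p*·18.8500+(1−p*)·18.5700)/1.12=16.7554; Δ=(18.8500−18.5700)/(26.6200−20.0200)=0.0424; B=V−Δ·S=15.8220
Check: Δ(0,0)·S0 + B(0,0) = 16.7554 = V0.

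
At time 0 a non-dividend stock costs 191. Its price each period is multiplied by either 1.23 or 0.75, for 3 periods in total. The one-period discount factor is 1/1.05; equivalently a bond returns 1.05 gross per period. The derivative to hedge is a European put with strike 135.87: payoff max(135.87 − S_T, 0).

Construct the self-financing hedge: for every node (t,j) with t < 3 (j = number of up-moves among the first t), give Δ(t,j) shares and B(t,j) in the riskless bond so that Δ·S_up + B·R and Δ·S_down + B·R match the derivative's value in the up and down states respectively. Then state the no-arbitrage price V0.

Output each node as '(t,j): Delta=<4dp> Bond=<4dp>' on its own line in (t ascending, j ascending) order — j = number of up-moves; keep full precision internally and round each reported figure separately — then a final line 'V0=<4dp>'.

The replicating-portfolio and risk-neutral prices coincide; use p* = (1.05−0.75)/(1.23−0.75) = 0.6250 for the latter.
At expiry t=3: V(3,0)=55.2919, V(3,1)=3.7219, V(3,2)=0.0000, V(3,3)=0.0000
  t=2,j=0: stock 107.4375 → up 132.1481 (V=3.7219), down 80.5781 (V=55.2919). Price 21.9625; hedge Δ=-1.0000, bond B=129.4000.
  t=2,j=1: stock 176.1975 → up 216.7229 (V=0.0000), down 132.1481 (V=3.7219). Price 1.3292; hedge Δ=-0.0440, bond B=9.0831.
  t=2,j=2: stock 288.9639 → up 355.4256 (V=0.0000), down 216.7229 (V=0.0000). Price 0.0000; hedge Δ=0.0000, bond B=0.0000.
  t=1,j=0: stock 143.2500 → up 176.1975 (V=1.3292), down 107.4375 (V=21.9625). Price 8.6350; hedge Δ=-0.3001, bond B=51.6209.
  t=1,j=1: stock 234.9300 → up 288.9639 (V=0.0000), down 176.1975 (V=1.3292). Price 0.4747; hedge Δ=-0.0118, bond B=3.2440.
  t=0,j=0: stock 191.0000 → up 234.9300 (V=0.4747), down 143.2500 (V=8.6350). Price 3.3665; hedge Δ=-0.0890, bond B=20.3670.
Check: Δ(0,0)·S0 + B(0,0) = 3.3665 = V0.

(0,0): Delta=-0.0890 Bond=20.3670
(1,0): Delta=-0.3001 Bond=51.6209
(1,1): Delta=-0.0118 Bond=3.2440
(2,0): Delta=-1.0000 Bond=129.4000
(2,1): Delta=-0.0440 Bond=9.0831
(2,2): Delta=0.0000 Bond=0.0000
V0=3.3665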